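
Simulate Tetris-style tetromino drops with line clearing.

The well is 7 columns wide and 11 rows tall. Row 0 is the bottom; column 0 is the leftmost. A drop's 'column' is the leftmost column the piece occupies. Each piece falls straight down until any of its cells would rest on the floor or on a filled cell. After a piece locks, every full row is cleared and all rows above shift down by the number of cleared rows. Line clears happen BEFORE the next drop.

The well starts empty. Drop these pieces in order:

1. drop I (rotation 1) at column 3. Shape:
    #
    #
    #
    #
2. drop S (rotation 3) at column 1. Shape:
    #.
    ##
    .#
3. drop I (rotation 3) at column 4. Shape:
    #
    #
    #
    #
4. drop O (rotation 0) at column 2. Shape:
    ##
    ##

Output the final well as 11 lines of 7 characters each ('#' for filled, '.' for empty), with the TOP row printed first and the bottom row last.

Drop 1: I rot1 at col 3 lands with bottom-row=0; cleared 0 line(s) (total 0); column heights now [0 0 0 4 0 0 0], max=4
Drop 2: S rot3 at col 1 lands with bottom-row=0; cleared 0 line(s) (total 0); column heights now [0 3 2 4 0 0 0], max=4
Drop 3: I rot3 at col 4 lands with bottom-row=0; cleared 0 line(s) (total 0); column heights now [0 3 2 4 4 0 0], max=4
Drop 4: O rot0 at col 2 lands with bottom-row=4; cleared 0 line(s) (total 0); column heights now [0 3 6 6 4 0 0], max=6

Answer: .......
.......
.......
.......
.......
..##...
..##...
...##..
.#.##..
.####..
..###..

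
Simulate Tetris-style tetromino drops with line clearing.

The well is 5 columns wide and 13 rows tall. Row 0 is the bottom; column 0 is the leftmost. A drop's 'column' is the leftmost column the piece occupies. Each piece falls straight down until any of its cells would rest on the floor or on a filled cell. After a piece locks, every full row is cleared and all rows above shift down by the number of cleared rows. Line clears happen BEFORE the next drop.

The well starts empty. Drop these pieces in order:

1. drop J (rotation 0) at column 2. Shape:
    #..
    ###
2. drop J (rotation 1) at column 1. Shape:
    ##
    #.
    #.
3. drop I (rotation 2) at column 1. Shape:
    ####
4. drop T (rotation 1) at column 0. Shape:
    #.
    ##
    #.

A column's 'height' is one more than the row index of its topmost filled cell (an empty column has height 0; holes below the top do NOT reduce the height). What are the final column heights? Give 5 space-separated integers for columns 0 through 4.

Drop 1: J rot0 at col 2 lands with bottom-row=0; cleared 0 line(s) (total 0); column heights now [0 0 2 1 1], max=2
Drop 2: J rot1 at col 1 lands with bottom-row=0; cleared 0 line(s) (total 0); column heights now [0 3 3 1 1], max=3
Drop 3: I rot2 at col 1 lands with bottom-row=3; cleared 0 line(s) (total 0); column heights now [0 4 4 4 4], max=4
Drop 4: T rot1 at col 0 lands with bottom-row=3; cleared 1 line(s) (total 1); column heights now [5 4 3 1 1], max=5

Answer: 5 4 3 1 1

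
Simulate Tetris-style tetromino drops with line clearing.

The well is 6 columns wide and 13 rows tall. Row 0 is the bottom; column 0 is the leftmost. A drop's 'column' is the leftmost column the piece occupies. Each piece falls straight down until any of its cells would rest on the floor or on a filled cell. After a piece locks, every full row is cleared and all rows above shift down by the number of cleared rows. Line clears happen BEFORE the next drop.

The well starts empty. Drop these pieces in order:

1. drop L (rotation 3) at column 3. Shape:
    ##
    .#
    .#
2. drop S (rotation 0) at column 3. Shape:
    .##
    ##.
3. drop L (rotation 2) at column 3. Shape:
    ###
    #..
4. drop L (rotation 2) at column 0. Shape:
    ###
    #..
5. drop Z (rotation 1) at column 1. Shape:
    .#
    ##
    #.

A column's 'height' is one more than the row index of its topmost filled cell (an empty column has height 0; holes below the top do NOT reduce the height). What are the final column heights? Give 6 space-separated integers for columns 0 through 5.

Drop 1: L rot3 at col 3 lands with bottom-row=0; cleared 0 line(s) (total 0); column heights now [0 0 0 3 3 0], max=3
Drop 2: S rot0 at col 3 lands with bottom-row=3; cleared 0 line(s) (total 0); column heights now [0 0 0 4 5 5], max=5
Drop 3: L rot2 at col 3 lands with bottom-row=4; cleared 0 line(s) (total 0); column heights now [0 0 0 6 6 6], max=6
Drop 4: L rot2 at col 0 lands with bottom-row=0; cleared 0 line(s) (total 0); column heights now [2 2 2 6 6 6], max=6
Drop 5: Z rot1 at col 1 lands with bottom-row=2; cleared 0 line(s) (total 0); column heights now [2 4 5 6 6 6], max=6

Answer: 2 4 5 6 6 6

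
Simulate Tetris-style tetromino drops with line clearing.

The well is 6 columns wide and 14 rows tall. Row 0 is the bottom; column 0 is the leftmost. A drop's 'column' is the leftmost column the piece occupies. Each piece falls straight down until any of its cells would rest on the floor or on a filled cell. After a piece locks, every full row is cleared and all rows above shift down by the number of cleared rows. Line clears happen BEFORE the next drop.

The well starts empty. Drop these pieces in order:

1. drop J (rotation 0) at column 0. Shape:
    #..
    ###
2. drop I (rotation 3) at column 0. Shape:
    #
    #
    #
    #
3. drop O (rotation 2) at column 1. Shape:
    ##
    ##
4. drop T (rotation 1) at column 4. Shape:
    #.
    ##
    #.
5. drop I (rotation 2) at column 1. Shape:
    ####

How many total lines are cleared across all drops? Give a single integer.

Answer: 0

Derivation:
Drop 1: J rot0 at col 0 lands with bottom-row=0; cleared 0 line(s) (total 0); column heights now [2 1 1 0 0 0], max=2
Drop 2: I rot3 at col 0 lands with bottom-row=2; cleared 0 line(s) (total 0); column heights now [6 1 1 0 0 0], max=6
Drop 3: O rot2 at col 1 lands with bottom-row=1; cleared 0 line(s) (total 0); column heights now [6 3 3 0 0 0], max=6
Drop 4: T rot1 at col 4 lands with bottom-row=0; cleared 0 line(s) (total 0); column heights now [6 3 3 0 3 2], max=6
Drop 5: I rot2 at col 1 lands with bottom-row=3; cleared 0 line(s) (total 0); column heights now [6 4 4 4 4 2], max=6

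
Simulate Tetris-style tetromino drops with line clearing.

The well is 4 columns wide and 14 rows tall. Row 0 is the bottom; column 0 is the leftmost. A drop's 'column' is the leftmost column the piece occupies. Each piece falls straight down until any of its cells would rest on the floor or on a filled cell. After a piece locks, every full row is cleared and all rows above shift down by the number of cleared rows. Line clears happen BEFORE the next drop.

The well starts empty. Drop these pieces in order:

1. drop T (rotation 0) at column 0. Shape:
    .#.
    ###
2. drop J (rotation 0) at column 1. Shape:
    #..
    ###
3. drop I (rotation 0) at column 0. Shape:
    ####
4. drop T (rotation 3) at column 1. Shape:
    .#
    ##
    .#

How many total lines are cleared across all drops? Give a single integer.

Drop 1: T rot0 at col 0 lands with bottom-row=0; cleared 0 line(s) (total 0); column heights now [1 2 1 0], max=2
Drop 2: J rot0 at col 1 lands with bottom-row=2; cleared 0 line(s) (total 0); column heights now [1 4 3 3], max=4
Drop 3: I rot0 at col 0 lands with bottom-row=4; cleared 1 line(s) (total 1); column heights now [1 4 3 3], max=4
Drop 4: T rot3 at col 1 lands with bottom-row=3; cleared 0 line(s) (total 1); column heights now [1 5 6 3], max=6

Answer: 1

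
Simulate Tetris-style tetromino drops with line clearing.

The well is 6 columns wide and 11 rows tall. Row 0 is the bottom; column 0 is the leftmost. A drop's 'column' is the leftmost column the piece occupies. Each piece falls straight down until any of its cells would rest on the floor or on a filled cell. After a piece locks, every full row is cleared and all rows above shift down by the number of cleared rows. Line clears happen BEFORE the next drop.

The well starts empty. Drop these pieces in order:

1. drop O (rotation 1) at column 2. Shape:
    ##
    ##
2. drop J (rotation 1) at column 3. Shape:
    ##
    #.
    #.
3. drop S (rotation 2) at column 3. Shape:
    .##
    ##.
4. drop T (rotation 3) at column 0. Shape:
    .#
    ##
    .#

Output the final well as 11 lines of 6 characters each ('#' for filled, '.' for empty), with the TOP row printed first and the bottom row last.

Drop 1: O rot1 at col 2 lands with bottom-row=0; cleared 0 line(s) (total 0); column heights now [0 0 2 2 0 0], max=2
Drop 2: J rot1 at col 3 lands with bottom-row=2; cleared 0 line(s) (total 0); column heights now [0 0 2 5 5 0], max=5
Drop 3: S rot2 at col 3 lands with bottom-row=5; cleared 0 line(s) (total 0); column heights now [0 0 2 6 7 7], max=7
Drop 4: T rot3 at col 0 lands with bottom-row=0; cleared 0 line(s) (total 0); column heights now [2 3 2 6 7 7], max=7

Answer: ......
......
......
......
....##
...##.
...##.
...#..
.#.#..
####..
.###..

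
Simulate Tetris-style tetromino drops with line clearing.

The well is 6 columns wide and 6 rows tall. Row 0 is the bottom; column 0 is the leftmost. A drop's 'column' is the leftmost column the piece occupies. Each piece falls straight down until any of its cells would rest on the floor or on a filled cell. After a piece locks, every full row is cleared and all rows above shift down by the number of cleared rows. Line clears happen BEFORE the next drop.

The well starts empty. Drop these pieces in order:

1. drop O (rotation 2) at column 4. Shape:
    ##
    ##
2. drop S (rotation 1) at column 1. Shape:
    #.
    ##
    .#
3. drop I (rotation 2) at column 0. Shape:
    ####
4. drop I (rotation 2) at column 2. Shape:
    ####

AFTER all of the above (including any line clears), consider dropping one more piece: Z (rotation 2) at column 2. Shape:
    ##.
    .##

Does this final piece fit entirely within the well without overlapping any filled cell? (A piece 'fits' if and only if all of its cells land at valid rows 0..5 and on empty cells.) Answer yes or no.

Drop 1: O rot2 at col 4 lands with bottom-row=0; cleared 0 line(s) (total 0); column heights now [0 0 0 0 2 2], max=2
Drop 2: S rot1 at col 1 lands with bottom-row=0; cleared 0 line(s) (total 0); column heights now [0 3 2 0 2 2], max=3
Drop 3: I rot2 at col 0 lands with bottom-row=3; cleared 0 line(s) (total 0); column heights now [4 4 4 4 2 2], max=4
Drop 4: I rot2 at col 2 lands with bottom-row=4; cleared 0 line(s) (total 0); column heights now [4 4 5 5 5 5], max=5
Test piece Z rot2 at col 2 (width 3): heights before test = [4 4 5 5 5 5]; fits = False

Answer: no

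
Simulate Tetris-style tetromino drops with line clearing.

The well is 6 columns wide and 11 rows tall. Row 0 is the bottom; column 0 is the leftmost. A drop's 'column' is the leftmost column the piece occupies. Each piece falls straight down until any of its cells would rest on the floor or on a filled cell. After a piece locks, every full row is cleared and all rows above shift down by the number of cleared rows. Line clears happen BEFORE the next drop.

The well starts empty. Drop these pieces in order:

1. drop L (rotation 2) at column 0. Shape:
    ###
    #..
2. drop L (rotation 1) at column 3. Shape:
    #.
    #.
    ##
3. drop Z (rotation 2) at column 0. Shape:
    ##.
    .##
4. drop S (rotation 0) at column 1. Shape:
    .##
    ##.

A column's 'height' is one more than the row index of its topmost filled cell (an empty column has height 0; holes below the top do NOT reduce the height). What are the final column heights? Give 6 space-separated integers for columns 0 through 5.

Answer: 4 5 6 6 1 0

Derivation:
Drop 1: L rot2 at col 0 lands with bottom-row=0; cleared 0 line(s) (total 0); column heights now [2 2 2 0 0 0], max=2
Drop 2: L rot1 at col 3 lands with bottom-row=0; cleared 0 line(s) (total 0); column heights now [2 2 2 3 1 0], max=3
Drop 3: Z rot2 at col 0 lands with bottom-row=2; cleared 0 line(s) (total 0); column heights now [4 4 3 3 1 0], max=4
Drop 4: S rot0 at col 1 lands with bottom-row=4; cleared 0 line(s) (total 0); column heights now [4 5 6 6 1 0], max=6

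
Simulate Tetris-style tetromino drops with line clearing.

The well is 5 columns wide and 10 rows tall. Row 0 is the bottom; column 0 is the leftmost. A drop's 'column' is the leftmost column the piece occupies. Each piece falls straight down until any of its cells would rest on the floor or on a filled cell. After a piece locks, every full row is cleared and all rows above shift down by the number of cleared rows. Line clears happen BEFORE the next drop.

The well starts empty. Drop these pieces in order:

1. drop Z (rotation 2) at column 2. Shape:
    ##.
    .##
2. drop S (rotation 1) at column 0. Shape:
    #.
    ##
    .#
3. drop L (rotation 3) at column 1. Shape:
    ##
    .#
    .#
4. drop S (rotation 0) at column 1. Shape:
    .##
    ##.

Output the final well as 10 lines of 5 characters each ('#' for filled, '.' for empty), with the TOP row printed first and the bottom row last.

Drop 1: Z rot2 at col 2 lands with bottom-row=0; cleared 0 line(s) (total 0); column heights now [0 0 2 2 1], max=2
Drop 2: S rot1 at col 0 lands with bottom-row=0; cleared 0 line(s) (total 0); column heights now [3 2 2 2 1], max=3
Drop 3: L rot3 at col 1 lands with bottom-row=2; cleared 0 line(s) (total 0); column heights now [3 5 5 2 1], max=5
Drop 4: S rot0 at col 1 lands with bottom-row=5; cleared 0 line(s) (total 0); column heights now [3 6 7 7 1], max=7

Answer: .....
.....
.....
..##.
.##..
.##..
..#..
#.#..
####.
.#.##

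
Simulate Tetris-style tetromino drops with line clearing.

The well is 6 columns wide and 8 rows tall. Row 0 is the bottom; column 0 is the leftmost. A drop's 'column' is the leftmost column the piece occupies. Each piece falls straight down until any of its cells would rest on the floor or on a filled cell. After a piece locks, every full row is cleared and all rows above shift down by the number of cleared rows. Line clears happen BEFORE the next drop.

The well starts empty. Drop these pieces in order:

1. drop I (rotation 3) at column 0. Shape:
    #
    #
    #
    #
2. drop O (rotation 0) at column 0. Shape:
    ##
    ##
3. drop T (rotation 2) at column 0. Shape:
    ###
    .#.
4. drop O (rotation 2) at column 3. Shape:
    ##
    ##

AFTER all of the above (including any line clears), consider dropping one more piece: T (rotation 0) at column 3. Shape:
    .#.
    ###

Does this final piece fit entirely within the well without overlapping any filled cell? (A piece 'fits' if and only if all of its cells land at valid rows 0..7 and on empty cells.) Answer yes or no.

Drop 1: I rot3 at col 0 lands with bottom-row=0; cleared 0 line(s) (total 0); column heights now [4 0 0 0 0 0], max=4
Drop 2: O rot0 at col 0 lands with bottom-row=4; cleared 0 line(s) (total 0); column heights now [6 6 0 0 0 0], max=6
Drop 3: T rot2 at col 0 lands with bottom-row=6; cleared 0 line(s) (total 0); column heights now [8 8 8 0 0 0], max=8
Drop 4: O rot2 at col 3 lands with bottom-row=0; cleared 0 line(s) (total 0); column heights now [8 8 8 2 2 0], max=8
Test piece T rot0 at col 3 (width 3): heights before test = [8 8 8 2 2 0]; fits = True

Answer: yes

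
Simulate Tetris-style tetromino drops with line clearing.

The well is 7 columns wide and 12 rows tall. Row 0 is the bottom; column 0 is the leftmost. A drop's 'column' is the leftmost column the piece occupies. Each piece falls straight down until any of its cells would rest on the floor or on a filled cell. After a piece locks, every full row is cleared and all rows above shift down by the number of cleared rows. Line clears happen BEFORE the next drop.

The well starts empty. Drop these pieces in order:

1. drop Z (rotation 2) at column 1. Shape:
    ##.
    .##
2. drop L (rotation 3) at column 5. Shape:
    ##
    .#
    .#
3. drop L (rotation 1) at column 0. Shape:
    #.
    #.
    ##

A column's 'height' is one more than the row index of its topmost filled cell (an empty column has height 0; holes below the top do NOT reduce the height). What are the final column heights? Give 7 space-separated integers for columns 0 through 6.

Drop 1: Z rot2 at col 1 lands with bottom-row=0; cleared 0 line(s) (total 0); column heights now [0 2 2 1 0 0 0], max=2
Drop 2: L rot3 at col 5 lands with bottom-row=0; cleared 0 line(s) (total 0); column heights now [0 2 2 1 0 3 3], max=3
Drop 3: L rot1 at col 0 lands with bottom-row=2; cleared 0 line(s) (total 0); column heights now [5 3 2 1 0 3 3], max=5

Answer: 5 3 2 1 0 3 3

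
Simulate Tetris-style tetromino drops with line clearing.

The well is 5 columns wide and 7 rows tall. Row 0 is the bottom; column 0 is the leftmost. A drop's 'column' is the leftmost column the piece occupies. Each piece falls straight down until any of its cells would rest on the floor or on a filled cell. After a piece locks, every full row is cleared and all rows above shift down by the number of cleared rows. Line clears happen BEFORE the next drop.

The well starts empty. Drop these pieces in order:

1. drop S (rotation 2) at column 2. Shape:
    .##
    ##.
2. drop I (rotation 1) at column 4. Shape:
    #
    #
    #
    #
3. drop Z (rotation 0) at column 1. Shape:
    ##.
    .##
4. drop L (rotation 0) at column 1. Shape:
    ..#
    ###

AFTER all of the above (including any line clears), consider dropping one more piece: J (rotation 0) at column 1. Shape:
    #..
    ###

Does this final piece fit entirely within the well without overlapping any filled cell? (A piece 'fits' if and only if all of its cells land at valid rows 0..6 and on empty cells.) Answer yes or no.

Drop 1: S rot2 at col 2 lands with bottom-row=0; cleared 0 line(s) (total 0); column heights now [0 0 1 2 2], max=2
Drop 2: I rot1 at col 4 lands with bottom-row=2; cleared 0 line(s) (total 0); column heights now [0 0 1 2 6], max=6
Drop 3: Z rot0 at col 1 lands with bottom-row=2; cleared 0 line(s) (total 0); column heights now [0 4 4 3 6], max=6
Drop 4: L rot0 at col 1 lands with bottom-row=4; cleared 0 line(s) (total 0); column heights now [0 5 5 6 6], max=6
Test piece J rot0 at col 1 (width 3): heights before test = [0 5 5 6 6]; fits = False

Answer: no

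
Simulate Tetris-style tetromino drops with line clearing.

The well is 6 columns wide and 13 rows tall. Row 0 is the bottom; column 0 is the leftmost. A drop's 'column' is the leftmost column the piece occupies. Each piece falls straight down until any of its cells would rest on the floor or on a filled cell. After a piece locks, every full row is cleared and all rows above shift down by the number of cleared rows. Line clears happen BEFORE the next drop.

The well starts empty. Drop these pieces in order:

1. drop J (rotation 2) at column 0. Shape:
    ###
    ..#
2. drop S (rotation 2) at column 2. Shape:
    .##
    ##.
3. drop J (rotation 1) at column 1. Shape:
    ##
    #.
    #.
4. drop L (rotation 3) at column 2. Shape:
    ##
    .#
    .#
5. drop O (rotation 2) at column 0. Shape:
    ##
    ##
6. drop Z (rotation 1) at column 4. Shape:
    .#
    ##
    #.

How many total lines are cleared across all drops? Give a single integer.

Answer: 0

Derivation:
Drop 1: J rot2 at col 0 lands with bottom-row=0; cleared 0 line(s) (total 0); column heights now [2 2 2 0 0 0], max=2
Drop 2: S rot2 at col 2 lands with bottom-row=2; cleared 0 line(s) (total 0); column heights now [2 2 3 4 4 0], max=4
Drop 3: J rot1 at col 1 lands with bottom-row=2; cleared 0 line(s) (total 0); column heights now [2 5 5 4 4 0], max=5
Drop 4: L rot3 at col 2 lands with bottom-row=4; cleared 0 line(s) (total 0); column heights now [2 5 7 7 4 0], max=7
Drop 5: O rot2 at col 0 lands with bottom-row=5; cleared 0 line(s) (total 0); column heights now [7 7 7 7 4 0], max=7
Drop 6: Z rot1 at col 4 lands with bottom-row=4; cleared 0 line(s) (total 0); column heights now [7 7 7 7 6 7], max=7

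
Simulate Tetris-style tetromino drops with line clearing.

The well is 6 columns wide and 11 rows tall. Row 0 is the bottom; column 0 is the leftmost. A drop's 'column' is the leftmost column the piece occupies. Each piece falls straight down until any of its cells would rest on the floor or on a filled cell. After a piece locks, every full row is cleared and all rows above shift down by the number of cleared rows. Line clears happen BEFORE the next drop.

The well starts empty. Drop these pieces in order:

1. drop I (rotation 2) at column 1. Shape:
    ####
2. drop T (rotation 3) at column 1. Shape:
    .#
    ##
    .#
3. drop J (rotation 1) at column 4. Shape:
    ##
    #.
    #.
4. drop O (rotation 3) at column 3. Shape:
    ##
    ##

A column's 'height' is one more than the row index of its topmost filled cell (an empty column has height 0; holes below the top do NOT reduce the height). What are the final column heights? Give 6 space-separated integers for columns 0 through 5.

Drop 1: I rot2 at col 1 lands with bottom-row=0; cleared 0 line(s) (total 0); column heights now [0 1 1 1 1 0], max=1
Drop 2: T rot3 at col 1 lands with bottom-row=1; cleared 0 line(s) (total 0); column heights now [0 3 4 1 1 0], max=4
Drop 3: J rot1 at col 4 lands with bottom-row=1; cleared 0 line(s) (total 0); column heights now [0 3 4 1 4 4], max=4
Drop 4: O rot3 at col 3 lands with bottom-row=4; cleared 0 line(s) (total 0); column heights now [0 3 4 6 6 4], max=6

Answer: 0 3 4 6 6 4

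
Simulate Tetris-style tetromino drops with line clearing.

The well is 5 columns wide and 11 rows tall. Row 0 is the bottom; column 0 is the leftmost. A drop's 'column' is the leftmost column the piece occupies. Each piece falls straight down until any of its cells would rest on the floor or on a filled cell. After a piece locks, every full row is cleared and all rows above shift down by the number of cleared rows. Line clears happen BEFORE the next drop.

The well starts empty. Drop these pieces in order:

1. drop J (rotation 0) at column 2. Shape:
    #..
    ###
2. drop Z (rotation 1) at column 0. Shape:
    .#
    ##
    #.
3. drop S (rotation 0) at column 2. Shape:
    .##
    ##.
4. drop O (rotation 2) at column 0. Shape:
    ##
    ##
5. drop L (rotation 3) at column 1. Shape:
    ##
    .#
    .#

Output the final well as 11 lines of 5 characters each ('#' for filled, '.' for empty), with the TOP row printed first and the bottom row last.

Answer: .....
.....
.....
.....
.....
.....
.##..
###..
.###.
###..
#.###

Derivation:
Drop 1: J rot0 at col 2 lands with bottom-row=0; cleared 0 line(s) (total 0); column heights now [0 0 2 1 1], max=2
Drop 2: Z rot1 at col 0 lands with bottom-row=0; cleared 0 line(s) (total 0); column heights now [2 3 2 1 1], max=3
Drop 3: S rot0 at col 2 lands with bottom-row=2; cleared 0 line(s) (total 0); column heights now [2 3 3 4 4], max=4
Drop 4: O rot2 at col 0 lands with bottom-row=3; cleared 0 line(s) (total 0); column heights now [5 5 3 4 4], max=5
Drop 5: L rot3 at col 1 lands with bottom-row=3; cleared 1 line(s) (total 1); column heights now [4 5 5 3 1], max=5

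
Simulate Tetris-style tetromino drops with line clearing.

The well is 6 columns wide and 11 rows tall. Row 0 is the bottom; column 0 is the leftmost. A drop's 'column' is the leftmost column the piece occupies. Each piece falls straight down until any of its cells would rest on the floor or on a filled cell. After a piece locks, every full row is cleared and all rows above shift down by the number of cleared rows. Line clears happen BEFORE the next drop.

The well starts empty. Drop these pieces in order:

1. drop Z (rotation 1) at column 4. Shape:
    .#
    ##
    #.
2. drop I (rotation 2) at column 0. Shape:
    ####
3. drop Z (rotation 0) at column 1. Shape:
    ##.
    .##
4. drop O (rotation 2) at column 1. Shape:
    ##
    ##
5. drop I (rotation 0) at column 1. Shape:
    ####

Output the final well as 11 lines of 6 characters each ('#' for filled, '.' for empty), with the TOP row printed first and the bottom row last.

Drop 1: Z rot1 at col 4 lands with bottom-row=0; cleared 0 line(s) (total 0); column heights now [0 0 0 0 2 3], max=3
Drop 2: I rot2 at col 0 lands with bottom-row=0; cleared 0 line(s) (total 0); column heights now [1 1 1 1 2 3], max=3
Drop 3: Z rot0 at col 1 lands with bottom-row=1; cleared 0 line(s) (total 0); column heights now [1 3 3 2 2 3], max=3
Drop 4: O rot2 at col 1 lands with bottom-row=3; cleared 0 line(s) (total 0); column heights now [1 5 5 2 2 3], max=5
Drop 5: I rot0 at col 1 lands with bottom-row=5; cleared 0 line(s) (total 0); column heights now [1 6 6 6 6 3], max=6

Answer: ......
......
......
......
......
.####.
.##...
.##...
.##..#
..####
#####.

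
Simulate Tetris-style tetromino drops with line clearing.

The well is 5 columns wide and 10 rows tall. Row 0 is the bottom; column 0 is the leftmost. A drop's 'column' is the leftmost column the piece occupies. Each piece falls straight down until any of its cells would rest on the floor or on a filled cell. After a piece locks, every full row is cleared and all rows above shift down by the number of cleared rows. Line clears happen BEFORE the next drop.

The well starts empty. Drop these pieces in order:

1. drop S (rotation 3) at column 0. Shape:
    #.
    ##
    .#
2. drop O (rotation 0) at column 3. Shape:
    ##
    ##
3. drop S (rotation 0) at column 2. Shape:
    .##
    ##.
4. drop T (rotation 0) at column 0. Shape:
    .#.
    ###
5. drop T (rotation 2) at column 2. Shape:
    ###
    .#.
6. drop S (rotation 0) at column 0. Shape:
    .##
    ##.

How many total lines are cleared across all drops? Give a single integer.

Answer: 2

Derivation:
Drop 1: S rot3 at col 0 lands with bottom-row=0; cleared 0 line(s) (total 0); column heights now [3 2 0 0 0], max=3
Drop 2: O rot0 at col 3 lands with bottom-row=0; cleared 0 line(s) (total 0); column heights now [3 2 0 2 2], max=3
Drop 3: S rot0 at col 2 lands with bottom-row=2; cleared 0 line(s) (total 0); column heights now [3 2 3 4 4], max=4
Drop 4: T rot0 at col 0 lands with bottom-row=3; cleared 1 line(s) (total 1); column heights now [3 4 3 3 2], max=4
Drop 5: T rot2 at col 2 lands with bottom-row=3; cleared 0 line(s) (total 1); column heights now [3 4 5 5 5], max=5
Drop 6: S rot0 at col 0 lands with bottom-row=4; cleared 1 line(s) (total 2); column heights now [3 5 5 4 2], max=5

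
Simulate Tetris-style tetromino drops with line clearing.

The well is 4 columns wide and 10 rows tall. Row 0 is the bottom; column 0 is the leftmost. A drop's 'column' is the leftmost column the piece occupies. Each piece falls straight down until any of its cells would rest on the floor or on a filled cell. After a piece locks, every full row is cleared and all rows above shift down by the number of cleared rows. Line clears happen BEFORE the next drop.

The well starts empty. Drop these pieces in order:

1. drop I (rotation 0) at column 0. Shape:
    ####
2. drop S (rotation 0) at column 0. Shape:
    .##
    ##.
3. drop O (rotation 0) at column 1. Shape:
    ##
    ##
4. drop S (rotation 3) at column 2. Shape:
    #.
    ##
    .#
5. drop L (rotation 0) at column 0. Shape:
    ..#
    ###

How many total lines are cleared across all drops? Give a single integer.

Answer: 1

Derivation:
Drop 1: I rot0 at col 0 lands with bottom-row=0; cleared 1 line(s) (total 1); column heights now [0 0 0 0], max=0
Drop 2: S rot0 at col 0 lands with bottom-row=0; cleared 0 line(s) (total 1); column heights now [1 2 2 0], max=2
Drop 3: O rot0 at col 1 lands with bottom-row=2; cleared 0 line(s) (total 1); column heights now [1 4 4 0], max=4
Drop 4: S rot3 at col 2 lands with bottom-row=3; cleared 0 line(s) (total 1); column heights now [1 4 6 5], max=6
Drop 5: L rot0 at col 0 lands with bottom-row=6; cleared 0 line(s) (total 1); column heights now [7 7 8 5], max=8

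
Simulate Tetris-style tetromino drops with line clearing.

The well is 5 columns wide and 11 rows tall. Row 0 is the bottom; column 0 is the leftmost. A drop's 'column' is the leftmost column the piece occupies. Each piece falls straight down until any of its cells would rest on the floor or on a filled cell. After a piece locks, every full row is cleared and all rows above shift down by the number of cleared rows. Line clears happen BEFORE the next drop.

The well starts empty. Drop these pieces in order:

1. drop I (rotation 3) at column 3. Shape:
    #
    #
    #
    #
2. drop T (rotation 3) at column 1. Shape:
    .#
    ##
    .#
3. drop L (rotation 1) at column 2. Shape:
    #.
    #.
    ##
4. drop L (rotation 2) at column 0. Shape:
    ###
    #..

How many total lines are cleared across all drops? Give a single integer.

Answer: 0

Derivation:
Drop 1: I rot3 at col 3 lands with bottom-row=0; cleared 0 line(s) (total 0); column heights now [0 0 0 4 0], max=4
Drop 2: T rot3 at col 1 lands with bottom-row=0; cleared 0 line(s) (total 0); column heights now [0 2 3 4 0], max=4
Drop 3: L rot1 at col 2 lands with bottom-row=4; cleared 0 line(s) (total 0); column heights now [0 2 7 5 0], max=7
Drop 4: L rot2 at col 0 lands with bottom-row=6; cleared 0 line(s) (total 0); column heights now [8 8 8 5 0], max=8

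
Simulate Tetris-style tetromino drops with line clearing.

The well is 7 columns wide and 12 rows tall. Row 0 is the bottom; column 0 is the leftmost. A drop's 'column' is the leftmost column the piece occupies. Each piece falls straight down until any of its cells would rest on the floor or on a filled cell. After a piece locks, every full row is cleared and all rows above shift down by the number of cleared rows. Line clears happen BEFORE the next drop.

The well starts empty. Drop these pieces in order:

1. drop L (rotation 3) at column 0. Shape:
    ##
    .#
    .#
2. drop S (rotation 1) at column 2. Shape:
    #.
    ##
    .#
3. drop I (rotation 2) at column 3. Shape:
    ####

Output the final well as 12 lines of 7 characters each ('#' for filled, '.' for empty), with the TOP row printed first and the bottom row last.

Drop 1: L rot3 at col 0 lands with bottom-row=0; cleared 0 line(s) (total 0); column heights now [3 3 0 0 0 0 0], max=3
Drop 2: S rot1 at col 2 lands with bottom-row=0; cleared 0 line(s) (total 0); column heights now [3 3 3 2 0 0 0], max=3
Drop 3: I rot2 at col 3 lands with bottom-row=2; cleared 1 line(s) (total 1); column heights now [0 2 2 2 0 0 0], max=2

Answer: .......
.......
.......
.......
.......
.......
.......
.......
.......
.......
.###...
.#.#...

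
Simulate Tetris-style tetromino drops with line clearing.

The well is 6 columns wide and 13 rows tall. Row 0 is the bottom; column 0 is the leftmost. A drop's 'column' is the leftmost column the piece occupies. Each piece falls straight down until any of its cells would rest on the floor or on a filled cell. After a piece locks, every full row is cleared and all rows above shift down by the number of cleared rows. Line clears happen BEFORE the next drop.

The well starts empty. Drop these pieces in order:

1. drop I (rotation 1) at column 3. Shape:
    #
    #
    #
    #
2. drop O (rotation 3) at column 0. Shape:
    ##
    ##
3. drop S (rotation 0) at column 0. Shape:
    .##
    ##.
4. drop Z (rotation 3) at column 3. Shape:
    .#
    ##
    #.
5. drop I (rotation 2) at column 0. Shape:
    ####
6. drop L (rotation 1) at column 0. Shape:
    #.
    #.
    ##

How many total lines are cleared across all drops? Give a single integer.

Answer: 0

Derivation:
Drop 1: I rot1 at col 3 lands with bottom-row=0; cleared 0 line(s) (total 0); column heights now [0 0 0 4 0 0], max=4
Drop 2: O rot3 at col 0 lands with bottom-row=0; cleared 0 line(s) (total 0); column heights now [2 2 0 4 0 0], max=4
Drop 3: S rot0 at col 0 lands with bottom-row=2; cleared 0 line(s) (total 0); column heights now [3 4 4 4 0 0], max=4
Drop 4: Z rot3 at col 3 lands with bottom-row=4; cleared 0 line(s) (total 0); column heights now [3 4 4 6 7 0], max=7
Drop 5: I rot2 at col 0 lands with bottom-row=6; cleared 0 line(s) (total 0); column heights now [7 7 7 7 7 0], max=7
Drop 6: L rot1 at col 0 lands with bottom-row=7; cleared 0 line(s) (total 0); column heights now [10 8 7 7 7 0], max=10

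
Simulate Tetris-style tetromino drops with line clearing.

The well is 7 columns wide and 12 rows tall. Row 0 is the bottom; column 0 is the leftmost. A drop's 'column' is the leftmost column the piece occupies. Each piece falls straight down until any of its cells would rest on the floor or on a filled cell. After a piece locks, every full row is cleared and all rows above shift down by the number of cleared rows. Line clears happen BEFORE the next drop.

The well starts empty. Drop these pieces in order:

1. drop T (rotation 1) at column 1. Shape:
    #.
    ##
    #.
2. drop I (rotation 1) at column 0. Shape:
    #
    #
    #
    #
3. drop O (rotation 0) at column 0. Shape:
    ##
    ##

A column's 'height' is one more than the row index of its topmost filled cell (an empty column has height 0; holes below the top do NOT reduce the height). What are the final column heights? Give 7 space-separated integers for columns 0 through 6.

Answer: 6 6 2 0 0 0 0

Derivation:
Drop 1: T rot1 at col 1 lands with bottom-row=0; cleared 0 line(s) (total 0); column heights now [0 3 2 0 0 0 0], max=3
Drop 2: I rot1 at col 0 lands with bottom-row=0; cleared 0 line(s) (total 0); column heights now [4 3 2 0 0 0 0], max=4
Drop 3: O rot0 at col 0 lands with bottom-row=4; cleared 0 line(s) (total 0); column heights now [6 6 2 0 0 0 0], max=6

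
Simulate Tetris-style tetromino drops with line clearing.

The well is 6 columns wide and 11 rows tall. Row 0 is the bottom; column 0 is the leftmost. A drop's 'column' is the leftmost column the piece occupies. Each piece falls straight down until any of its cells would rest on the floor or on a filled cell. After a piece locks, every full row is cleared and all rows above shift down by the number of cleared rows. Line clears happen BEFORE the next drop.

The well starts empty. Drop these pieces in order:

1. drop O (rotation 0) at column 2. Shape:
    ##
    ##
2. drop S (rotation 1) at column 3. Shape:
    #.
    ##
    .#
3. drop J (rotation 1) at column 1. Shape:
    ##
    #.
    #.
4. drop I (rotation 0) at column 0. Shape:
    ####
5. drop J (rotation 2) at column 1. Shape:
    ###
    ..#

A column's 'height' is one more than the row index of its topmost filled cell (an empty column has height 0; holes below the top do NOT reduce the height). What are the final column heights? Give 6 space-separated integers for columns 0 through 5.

Answer: 5 7 7 7 3 0

Derivation:
Drop 1: O rot0 at col 2 lands with bottom-row=0; cleared 0 line(s) (total 0); column heights now [0 0 2 2 0 0], max=2
Drop 2: S rot1 at col 3 lands with bottom-row=1; cleared 0 line(s) (total 0); column heights now [0 0 2 4 3 0], max=4
Drop 3: J rot1 at col 1 lands with bottom-row=0; cleared 0 line(s) (total 0); column heights now [0 3 3 4 3 0], max=4
Drop 4: I rot0 at col 0 lands with bottom-row=4; cleared 0 line(s) (total 0); column heights now [5 5 5 5 3 0], max=5
Drop 5: J rot2 at col 1 lands with bottom-row=5; cleared 0 line(s) (total 0); column heights now [5 7 7 7 3 0], max=7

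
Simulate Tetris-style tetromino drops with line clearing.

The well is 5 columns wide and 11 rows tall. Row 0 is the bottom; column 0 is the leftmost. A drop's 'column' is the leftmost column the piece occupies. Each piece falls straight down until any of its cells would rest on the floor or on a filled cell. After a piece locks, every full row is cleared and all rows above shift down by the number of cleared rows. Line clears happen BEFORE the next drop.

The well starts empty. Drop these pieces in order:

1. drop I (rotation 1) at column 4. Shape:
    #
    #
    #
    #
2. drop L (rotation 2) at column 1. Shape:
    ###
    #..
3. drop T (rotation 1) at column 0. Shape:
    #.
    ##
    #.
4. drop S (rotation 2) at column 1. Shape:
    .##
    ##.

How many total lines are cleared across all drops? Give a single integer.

Answer: 1

Derivation:
Drop 1: I rot1 at col 4 lands with bottom-row=0; cleared 0 line(s) (total 0); column heights now [0 0 0 0 4], max=4
Drop 2: L rot2 at col 1 lands with bottom-row=0; cleared 0 line(s) (total 0); column heights now [0 2 2 2 4], max=4
Drop 3: T rot1 at col 0 lands with bottom-row=1; cleared 1 line(s) (total 1); column heights now [3 2 0 0 3], max=3
Drop 4: S rot2 at col 1 lands with bottom-row=2; cleared 0 line(s) (total 1); column heights now [3 3 4 4 3], max=4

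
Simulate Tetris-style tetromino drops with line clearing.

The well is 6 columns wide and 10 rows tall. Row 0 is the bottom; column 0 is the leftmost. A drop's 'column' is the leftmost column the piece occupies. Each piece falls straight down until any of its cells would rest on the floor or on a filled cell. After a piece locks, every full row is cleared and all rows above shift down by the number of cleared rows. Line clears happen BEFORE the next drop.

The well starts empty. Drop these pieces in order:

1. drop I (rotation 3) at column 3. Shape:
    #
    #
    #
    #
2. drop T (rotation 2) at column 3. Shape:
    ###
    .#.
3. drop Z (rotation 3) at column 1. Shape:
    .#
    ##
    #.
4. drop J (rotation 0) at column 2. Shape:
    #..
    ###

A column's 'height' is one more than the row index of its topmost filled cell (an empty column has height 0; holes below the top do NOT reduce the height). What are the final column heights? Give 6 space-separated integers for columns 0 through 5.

Drop 1: I rot3 at col 3 lands with bottom-row=0; cleared 0 line(s) (total 0); column heights now [0 0 0 4 0 0], max=4
Drop 2: T rot2 at col 3 lands with bottom-row=3; cleared 0 line(s) (total 0); column heights now [0 0 0 5 5 5], max=5
Drop 3: Z rot3 at col 1 lands with bottom-row=0; cleared 0 line(s) (total 0); column heights now [0 2 3 5 5 5], max=5
Drop 4: J rot0 at col 2 lands with bottom-row=5; cleared 0 line(s) (total 0); column heights now [0 2 7 6 6 5], max=7

Answer: 0 2 7 6 6 5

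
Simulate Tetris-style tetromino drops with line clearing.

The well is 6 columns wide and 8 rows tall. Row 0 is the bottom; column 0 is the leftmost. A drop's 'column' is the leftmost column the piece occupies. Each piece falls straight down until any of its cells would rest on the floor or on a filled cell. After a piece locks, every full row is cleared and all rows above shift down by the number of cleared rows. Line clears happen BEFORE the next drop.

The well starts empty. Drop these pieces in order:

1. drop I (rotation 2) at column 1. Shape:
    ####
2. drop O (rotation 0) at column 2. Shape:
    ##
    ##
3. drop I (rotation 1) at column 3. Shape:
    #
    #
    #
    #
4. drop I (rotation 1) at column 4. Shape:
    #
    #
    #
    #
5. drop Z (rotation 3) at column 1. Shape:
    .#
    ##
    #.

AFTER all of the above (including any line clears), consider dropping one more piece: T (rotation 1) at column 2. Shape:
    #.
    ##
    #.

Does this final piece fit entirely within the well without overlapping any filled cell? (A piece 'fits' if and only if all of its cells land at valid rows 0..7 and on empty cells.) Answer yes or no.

Drop 1: I rot2 at col 1 lands with bottom-row=0; cleared 0 line(s) (total 0); column heights now [0 1 1 1 1 0], max=1
Drop 2: O rot0 at col 2 lands with bottom-row=1; cleared 0 line(s) (total 0); column heights now [0 1 3 3 1 0], max=3
Drop 3: I rot1 at col 3 lands with bottom-row=3; cleared 0 line(s) (total 0); column heights now [0 1 3 7 1 0], max=7
Drop 4: I rot1 at col 4 lands with bottom-row=1; cleared 0 line(s) (total 0); column heights now [0 1 3 7 5 0], max=7
Drop 5: Z rot3 at col 1 lands with bottom-row=2; cleared 0 line(s) (total 0); column heights now [0 4 5 7 5 0], max=7
Test piece T rot1 at col 2 (width 2): heights before test = [0 4 5 7 5 0]; fits = False

Answer: no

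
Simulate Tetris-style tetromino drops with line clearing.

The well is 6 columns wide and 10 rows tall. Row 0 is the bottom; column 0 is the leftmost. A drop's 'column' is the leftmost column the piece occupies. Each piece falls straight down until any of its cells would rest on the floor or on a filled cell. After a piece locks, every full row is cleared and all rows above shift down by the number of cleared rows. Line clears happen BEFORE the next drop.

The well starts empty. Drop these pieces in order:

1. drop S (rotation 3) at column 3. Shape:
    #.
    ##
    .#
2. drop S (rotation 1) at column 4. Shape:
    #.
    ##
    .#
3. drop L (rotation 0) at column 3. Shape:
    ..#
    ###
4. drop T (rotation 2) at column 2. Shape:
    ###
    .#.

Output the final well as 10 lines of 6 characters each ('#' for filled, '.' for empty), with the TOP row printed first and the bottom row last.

Answer: ......
......
......
..###.
...#.#
...###
....#.
...###
...###
....#.

Derivation:
Drop 1: S rot3 at col 3 lands with bottom-row=0; cleared 0 line(s) (total 0); column heights now [0 0 0 3 2 0], max=3
Drop 2: S rot1 at col 4 lands with bottom-row=1; cleared 0 line(s) (total 0); column heights now [0 0 0 3 4 3], max=4
Drop 3: L rot0 at col 3 lands with bottom-row=4; cleared 0 line(s) (total 0); column heights now [0 0 0 5 5 6], max=6
Drop 4: T rot2 at col 2 lands with bottom-row=5; cleared 0 line(s) (total 0); column heights now [0 0 7 7 7 6], max=7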